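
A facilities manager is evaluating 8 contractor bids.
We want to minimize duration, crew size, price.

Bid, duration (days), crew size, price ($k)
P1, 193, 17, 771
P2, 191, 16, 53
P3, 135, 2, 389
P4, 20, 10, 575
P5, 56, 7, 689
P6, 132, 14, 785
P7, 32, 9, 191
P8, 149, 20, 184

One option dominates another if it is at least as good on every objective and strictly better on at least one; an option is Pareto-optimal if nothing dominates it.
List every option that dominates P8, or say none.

none

P1: worse on duration (193 vs 149).
P2: worse on duration (191 vs 149).
P3: worse on price (389 vs 184).
P4: worse on price (575 vs 184).
P5: worse on price (689 vs 184).
P6: worse on price (785 vs 184).
P7: worse on price (191 vs 184).
No option dominates P8.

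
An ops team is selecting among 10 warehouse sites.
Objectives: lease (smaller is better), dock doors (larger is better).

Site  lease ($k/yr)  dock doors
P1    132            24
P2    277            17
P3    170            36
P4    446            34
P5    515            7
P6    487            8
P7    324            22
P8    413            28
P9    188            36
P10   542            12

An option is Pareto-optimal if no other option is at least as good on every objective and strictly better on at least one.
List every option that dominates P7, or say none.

P1: lease 132≤324, dock doors 24≥22 — dominates P7.
P3: lease 170≤324, dock doors 36≥22 — dominates P7.
P9: lease 188≤324, dock doors 36≥22 — dominates P7.
Others (P2, P4, P5, P6, P8, P10) are each worse than P7 on at least one objective.

P1, P3, P9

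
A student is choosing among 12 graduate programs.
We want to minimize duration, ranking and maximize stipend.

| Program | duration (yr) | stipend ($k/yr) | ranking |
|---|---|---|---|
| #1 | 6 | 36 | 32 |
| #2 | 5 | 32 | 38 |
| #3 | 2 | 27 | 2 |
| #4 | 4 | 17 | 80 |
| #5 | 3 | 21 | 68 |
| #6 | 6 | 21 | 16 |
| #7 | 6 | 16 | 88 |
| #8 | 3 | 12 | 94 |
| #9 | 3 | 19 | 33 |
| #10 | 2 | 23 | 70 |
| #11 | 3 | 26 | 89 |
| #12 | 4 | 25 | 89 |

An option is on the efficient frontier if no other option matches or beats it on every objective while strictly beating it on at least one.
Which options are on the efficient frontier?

#1: not dominated (best stipend).
#2: not dominated.
#3: not dominated (best ranking).
#4: dominated by #3 (duration 2≤4, stipend 27≥17, ranking 2≤80).
#5: dominated by #3 (duration 2≤3, stipend 27≥21, ranking 2≤68).
#6: dominated by #3 (duration 2≤6, stipend 27≥21, ranking 2≤16).
#7: dominated by #1 (duration 6≤6, stipend 36≥16, ranking 32≤88).
#8: dominated by #3 (duration 2≤3, stipend 27≥12, ranking 2≤94).
#9: dominated by #3 (duration 2≤3, stipend 27≥19, ranking 2≤33).
#10: dominated by #3 (duration 2≤2, stipend 27≥23, ranking 2≤70).
#11: dominated by #3 (duration 2≤3, stipend 27≥26, ranking 2≤89).
#12: dominated by #3 (duration 2≤4, stipend 27≥25, ranking 2≤89).

#1, #2, #3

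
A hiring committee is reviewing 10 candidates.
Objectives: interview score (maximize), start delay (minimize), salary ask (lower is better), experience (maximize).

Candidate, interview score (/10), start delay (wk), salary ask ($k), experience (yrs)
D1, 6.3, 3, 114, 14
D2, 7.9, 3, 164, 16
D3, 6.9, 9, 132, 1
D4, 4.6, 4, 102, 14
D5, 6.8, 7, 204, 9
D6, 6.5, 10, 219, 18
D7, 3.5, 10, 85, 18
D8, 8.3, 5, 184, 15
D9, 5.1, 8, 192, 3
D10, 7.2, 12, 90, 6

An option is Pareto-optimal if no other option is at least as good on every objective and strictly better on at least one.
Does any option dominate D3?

No

D1: worse on interview score (6.3 vs 6.9).
D2: worse on salary ask (164 vs 132).
D4: worse on interview score (4.6 vs 6.9).
D5: worse on interview score (6.8 vs 6.9).
D6: worse on interview score (6.5 vs 6.9).
D7: worse on interview score (3.5 vs 6.9).
D8: worse on salary ask (184 vs 132).
D9: worse on interview score (5.1 vs 6.9).
D10: worse on start delay (12 vs 9).
No option is at least as good as D3 on every objective and strictly better on one.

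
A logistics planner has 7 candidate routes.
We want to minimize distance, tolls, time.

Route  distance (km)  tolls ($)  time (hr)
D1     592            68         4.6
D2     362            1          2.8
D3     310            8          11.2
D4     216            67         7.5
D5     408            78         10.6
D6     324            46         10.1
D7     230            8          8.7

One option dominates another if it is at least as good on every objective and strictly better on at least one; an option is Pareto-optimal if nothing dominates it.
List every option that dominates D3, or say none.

D7: distance 230≤310, tolls 8≤8, time 8.7≤11.2 — dominates D3.
Others (D1, D2, D4, D5, D6) are each worse than D3 on at least one objective.

D7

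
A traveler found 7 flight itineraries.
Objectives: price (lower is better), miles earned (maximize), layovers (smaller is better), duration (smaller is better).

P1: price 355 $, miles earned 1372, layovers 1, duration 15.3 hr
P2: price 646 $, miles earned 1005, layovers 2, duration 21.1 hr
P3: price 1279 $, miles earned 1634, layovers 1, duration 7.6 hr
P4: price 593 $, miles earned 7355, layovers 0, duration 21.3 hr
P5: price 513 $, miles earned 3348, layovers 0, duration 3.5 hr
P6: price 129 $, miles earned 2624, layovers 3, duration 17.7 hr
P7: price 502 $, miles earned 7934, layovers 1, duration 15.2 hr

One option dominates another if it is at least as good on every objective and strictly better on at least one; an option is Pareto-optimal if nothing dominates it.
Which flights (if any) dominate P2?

P1: price 355≤646, miles earned 1372≥1005, layovers 1≤2, duration 15.3≤21.1 — dominates P2.
P5: price 513≤646, miles earned 3348≥1005, layovers 0≤2, duration 3.5≤21.1 — dominates P2.
P7: price 502≤646, miles earned 7934≥1005, layovers 1≤2, duration 15.2≤21.1 — dominates P2.
Others (P3, P4, P6) are each worse than P2 on at least one objective.

P1, P5, P7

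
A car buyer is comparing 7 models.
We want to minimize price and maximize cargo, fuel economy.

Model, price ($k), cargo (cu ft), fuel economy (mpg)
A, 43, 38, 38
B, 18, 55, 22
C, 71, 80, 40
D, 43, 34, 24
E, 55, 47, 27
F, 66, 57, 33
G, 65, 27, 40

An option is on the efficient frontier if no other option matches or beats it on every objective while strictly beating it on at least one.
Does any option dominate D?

Yes

A vs D: price 43≤43, cargo 38≥34, fuel economy 38≥24 — A is at least as good on every objective and strictly better on at least one, so A dominates D.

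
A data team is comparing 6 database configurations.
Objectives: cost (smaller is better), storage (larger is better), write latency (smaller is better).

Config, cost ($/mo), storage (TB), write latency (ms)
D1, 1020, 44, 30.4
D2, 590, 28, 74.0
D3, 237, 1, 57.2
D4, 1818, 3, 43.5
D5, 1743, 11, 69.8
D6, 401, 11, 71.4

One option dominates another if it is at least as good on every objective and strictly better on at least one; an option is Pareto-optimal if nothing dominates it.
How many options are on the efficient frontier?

D1: not dominated (best storage).
D2: not dominated.
D3: not dominated (best cost).
D4: dominated by D1 (cost 1020≤1818, storage 44≥3, write latency 30.4≤43.5).
D5: dominated by D1 (cost 1020≤1743, storage 44≥11, write latency 30.4≤69.8).
D6: not dominated.
Pareto-optimal: D1, D2, D3, D6 → 4.

4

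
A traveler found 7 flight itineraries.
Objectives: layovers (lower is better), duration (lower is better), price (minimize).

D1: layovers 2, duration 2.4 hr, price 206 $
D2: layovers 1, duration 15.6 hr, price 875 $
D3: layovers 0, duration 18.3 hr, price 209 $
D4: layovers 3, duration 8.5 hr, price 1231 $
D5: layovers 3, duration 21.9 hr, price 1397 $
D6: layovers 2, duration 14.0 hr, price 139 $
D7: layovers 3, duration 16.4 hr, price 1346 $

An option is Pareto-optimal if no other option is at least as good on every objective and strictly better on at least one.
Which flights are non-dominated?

D1, D2, D3, D6

D1: not dominated (best duration).
D2: not dominated.
D3: not dominated (best layovers).
D4: dominated by D1 (layovers 2≤3, duration 2.4≤8.5, price 206≤1231).
D5: dominated by D1 (layovers 2≤3, duration 2.4≤21.9, price 206≤1397).
D6: not dominated (best price).
D7: dominated by D1 (layovers 2≤3, duration 2.4≤16.4, price 206≤1346).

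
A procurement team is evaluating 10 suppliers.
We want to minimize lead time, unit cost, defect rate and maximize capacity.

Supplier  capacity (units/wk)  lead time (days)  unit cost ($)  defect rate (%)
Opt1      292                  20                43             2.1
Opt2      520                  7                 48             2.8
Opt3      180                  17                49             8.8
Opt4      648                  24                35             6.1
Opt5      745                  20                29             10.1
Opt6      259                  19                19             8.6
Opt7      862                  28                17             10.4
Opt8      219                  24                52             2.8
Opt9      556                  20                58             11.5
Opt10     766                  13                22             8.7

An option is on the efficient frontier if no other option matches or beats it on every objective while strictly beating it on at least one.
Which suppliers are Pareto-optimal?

Opt1, Opt2, Opt4, Opt6, Opt7, Opt10

Opt1: not dominated (best defect rate).
Opt2: not dominated (best lead time).
Opt3: dominated by Opt2 (capacity 520≥180, lead time 7≤17, unit cost 48≤49, defect rate 2.8≤8.8).
Opt4: not dominated.
Opt5: dominated by Opt10 (capacity 766≥745, lead time 13≤20, unit cost 22≤29, defect rate 8.7≤10.1).
Opt6: not dominated.
Opt7: not dominated (best capacity).
Opt8: dominated by Opt1 (capacity 292≥219, lead time 20≤24, unit cost 43≤52, defect rate 2.1≤2.8).
Opt9: dominated by Opt5 (capacity 745≥556, lead time 20≤20, unit cost 29≤58, defect rate 10.1≤11.5).
Opt10: not dominated.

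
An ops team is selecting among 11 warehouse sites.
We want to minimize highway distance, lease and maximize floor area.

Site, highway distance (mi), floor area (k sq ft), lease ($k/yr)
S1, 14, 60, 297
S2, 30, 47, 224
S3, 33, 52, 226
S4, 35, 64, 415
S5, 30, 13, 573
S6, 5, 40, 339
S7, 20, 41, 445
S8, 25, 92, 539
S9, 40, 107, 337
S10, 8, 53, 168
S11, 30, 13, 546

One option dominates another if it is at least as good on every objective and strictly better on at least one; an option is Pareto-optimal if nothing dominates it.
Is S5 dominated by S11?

Yes

S11 vs S5: highway distance 30≤30, floor area 13≥13, lease 546≤573 — S11 is at least as good on every objective with at least one strict improvement.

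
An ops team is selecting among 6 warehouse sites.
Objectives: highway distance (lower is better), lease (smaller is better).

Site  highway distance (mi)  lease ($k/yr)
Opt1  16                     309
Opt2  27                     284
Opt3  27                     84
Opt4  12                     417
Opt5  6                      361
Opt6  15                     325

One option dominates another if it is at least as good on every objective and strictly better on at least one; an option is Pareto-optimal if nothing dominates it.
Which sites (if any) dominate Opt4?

Opt5: highway distance 6≤12, lease 361≤417 — dominates Opt4.
Others (Opt1, Opt2, Opt3, Opt6) are each worse than Opt4 on at least one objective.

Opt5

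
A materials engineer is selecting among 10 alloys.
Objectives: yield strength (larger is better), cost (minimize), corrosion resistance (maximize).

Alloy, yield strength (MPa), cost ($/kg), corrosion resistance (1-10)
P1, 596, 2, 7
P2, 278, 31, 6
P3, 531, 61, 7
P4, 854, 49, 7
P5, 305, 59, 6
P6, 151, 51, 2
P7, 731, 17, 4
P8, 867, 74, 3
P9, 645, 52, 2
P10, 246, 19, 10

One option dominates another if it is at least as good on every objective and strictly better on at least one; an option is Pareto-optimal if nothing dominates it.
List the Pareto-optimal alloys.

P1: not dominated (best cost).
P2: dominated by P1 (yield strength 596≥278, cost 2≤31, corrosion resistance 7≥6).
P3: dominated by P1 (yield strength 596≥531, cost 2≤61, corrosion resistance 7≥7).
P4: not dominated.
P5: dominated by P1 (yield strength 596≥305, cost 2≤59, corrosion resistance 7≥6).
P6: dominated by P1 (yield strength 596≥151, cost 2≤51, corrosion resistance 7≥2).
P7: not dominated.
P8: not dominated (best yield strength).
P9: dominated by P4 (yield strength 854≥645, cost 49≤52, corrosion resistance 7≥2).
P10: not dominated (best corrosion resistance).

P1, P4, P7, P8, P10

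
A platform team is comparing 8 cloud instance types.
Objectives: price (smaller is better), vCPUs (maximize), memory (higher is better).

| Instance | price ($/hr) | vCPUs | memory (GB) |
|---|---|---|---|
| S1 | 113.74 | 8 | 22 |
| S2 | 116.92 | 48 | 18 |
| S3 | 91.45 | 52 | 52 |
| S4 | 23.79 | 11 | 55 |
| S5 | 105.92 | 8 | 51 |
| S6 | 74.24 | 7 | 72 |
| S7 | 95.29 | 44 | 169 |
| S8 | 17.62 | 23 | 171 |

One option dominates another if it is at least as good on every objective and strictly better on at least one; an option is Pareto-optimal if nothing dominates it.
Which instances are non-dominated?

S3, S7, S8

S1: dominated by S3 (price 91.45≤113.74, vCPUs 52≥8, memory 52≥22).
S2: dominated by S3 (price 91.45≤116.92, vCPUs 52≥48, memory 52≥18).
S3: not dominated (best vCPUs).
S4: dominated by S8 (price 17.62≤23.79, vCPUs 23≥11, memory 171≥55).
S5: dominated by S3 (price 91.45≤105.92, vCPUs 52≥8, memory 52≥51).
S6: dominated by S8 (price 17.62≤74.24, vCPUs 23≥7, memory 171≥72).
S7: not dominated.
S8: not dominated (best price).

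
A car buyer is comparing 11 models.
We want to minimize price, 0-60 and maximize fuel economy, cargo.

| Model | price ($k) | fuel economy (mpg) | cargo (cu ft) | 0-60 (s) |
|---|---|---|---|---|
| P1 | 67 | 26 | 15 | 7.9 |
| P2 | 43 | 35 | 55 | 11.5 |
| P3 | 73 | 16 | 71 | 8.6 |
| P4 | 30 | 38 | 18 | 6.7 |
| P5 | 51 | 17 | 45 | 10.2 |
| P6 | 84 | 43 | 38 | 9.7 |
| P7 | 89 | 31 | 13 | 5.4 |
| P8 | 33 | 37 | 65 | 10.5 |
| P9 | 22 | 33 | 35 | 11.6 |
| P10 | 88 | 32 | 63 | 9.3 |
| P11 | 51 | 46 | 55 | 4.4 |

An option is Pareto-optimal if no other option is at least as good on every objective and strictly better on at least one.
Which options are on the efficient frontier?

P1: dominated by P4 (price 30≤67, fuel economy 38≥26, cargo 18≥15, 0-60 6.7≤7.9).
P2: dominated by P8 (price 33≤43, fuel economy 37≥35, cargo 65≥55, 0-60 10.5≤11.5).
P3: not dominated (best cargo).
P4: not dominated.
P5: dominated by P11 (price 51≤51, fuel economy 46≥17, cargo 55≥45, 0-60 4.4≤10.2).
P6: dominated by P11 (price 51≤84, fuel economy 46≥43, cargo 55≥38, 0-60 4.4≤9.7).
P7: dominated by P11 (price 51≤89, fuel economy 46≥31, cargo 55≥13, 0-60 4.4≤5.4).
P8: not dominated.
P9: not dominated (best price).
P10: not dominated.
P11: not dominated (best fuel economy).

P3, P4, P8, P9, P10, P11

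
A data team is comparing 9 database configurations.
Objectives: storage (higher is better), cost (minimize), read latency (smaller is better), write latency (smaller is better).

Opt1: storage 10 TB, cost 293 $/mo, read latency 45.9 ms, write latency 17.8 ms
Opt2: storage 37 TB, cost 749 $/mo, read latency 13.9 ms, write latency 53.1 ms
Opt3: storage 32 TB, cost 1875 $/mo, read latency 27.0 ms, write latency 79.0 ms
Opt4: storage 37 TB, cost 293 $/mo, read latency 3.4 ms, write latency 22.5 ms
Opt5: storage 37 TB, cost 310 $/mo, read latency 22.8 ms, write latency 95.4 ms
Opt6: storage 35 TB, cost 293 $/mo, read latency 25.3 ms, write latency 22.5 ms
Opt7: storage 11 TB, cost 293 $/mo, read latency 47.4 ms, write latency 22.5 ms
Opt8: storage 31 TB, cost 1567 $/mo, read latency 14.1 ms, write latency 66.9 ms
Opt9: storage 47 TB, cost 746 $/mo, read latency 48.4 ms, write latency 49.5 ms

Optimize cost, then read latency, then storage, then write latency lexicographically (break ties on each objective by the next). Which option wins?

Opt4

First minimize cost: best is 293, kept {Opt1, Opt4, Opt6, Opt7}.
Then minimize read latency: best is 3.4, kept {Opt4}.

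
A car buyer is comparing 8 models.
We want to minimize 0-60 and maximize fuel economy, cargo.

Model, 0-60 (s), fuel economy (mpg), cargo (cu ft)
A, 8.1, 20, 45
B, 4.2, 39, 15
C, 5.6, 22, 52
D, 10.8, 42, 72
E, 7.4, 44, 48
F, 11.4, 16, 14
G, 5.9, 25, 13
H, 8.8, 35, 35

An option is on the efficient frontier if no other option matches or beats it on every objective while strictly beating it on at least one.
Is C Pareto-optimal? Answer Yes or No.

A: worse on 0-60 (8.1 vs 5.6).
B: worse on cargo (15 vs 52).
D: worse on 0-60 (10.8 vs 5.6).
E: worse on 0-60 (7.4 vs 5.6).
F: worse on 0-60 (11.4 vs 5.6).
G: worse on 0-60 (5.9 vs 5.6).
H: worse on 0-60 (8.8 vs 5.6).
No option is at least as good as C on every objective and strictly better on one.

Yes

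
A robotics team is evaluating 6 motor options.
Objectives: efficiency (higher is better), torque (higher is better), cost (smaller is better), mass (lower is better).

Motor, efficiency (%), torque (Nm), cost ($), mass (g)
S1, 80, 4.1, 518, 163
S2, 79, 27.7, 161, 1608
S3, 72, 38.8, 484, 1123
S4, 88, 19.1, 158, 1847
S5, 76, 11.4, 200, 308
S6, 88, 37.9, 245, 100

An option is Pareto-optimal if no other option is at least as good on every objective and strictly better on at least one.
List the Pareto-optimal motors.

S1: dominated by S6 (efficiency 88≥80, torque 37.9≥4.1, cost 245≤518, mass 100≤163).
S2: not dominated.
S3: not dominated (best torque).
S4: not dominated (best cost).
S5: not dominated.
S6: not dominated (best mass).

S2, S3, S4, S5, S6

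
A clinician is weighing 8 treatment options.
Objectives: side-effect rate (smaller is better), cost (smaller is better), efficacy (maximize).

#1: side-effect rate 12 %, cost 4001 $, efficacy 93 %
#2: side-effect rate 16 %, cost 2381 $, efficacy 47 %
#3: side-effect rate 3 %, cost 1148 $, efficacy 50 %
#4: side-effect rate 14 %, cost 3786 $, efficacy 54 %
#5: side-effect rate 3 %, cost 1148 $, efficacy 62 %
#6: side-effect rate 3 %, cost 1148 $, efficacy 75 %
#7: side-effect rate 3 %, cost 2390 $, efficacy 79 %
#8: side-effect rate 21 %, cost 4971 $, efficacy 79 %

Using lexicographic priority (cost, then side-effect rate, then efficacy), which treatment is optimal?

First minimize cost: best is 1148, kept {#3, #5, #6}.
Then minimize side-effect rate: best is 3, kept {#3, #5, #6}.
Then maximize efficacy: best is 75, kept {#6}.

#6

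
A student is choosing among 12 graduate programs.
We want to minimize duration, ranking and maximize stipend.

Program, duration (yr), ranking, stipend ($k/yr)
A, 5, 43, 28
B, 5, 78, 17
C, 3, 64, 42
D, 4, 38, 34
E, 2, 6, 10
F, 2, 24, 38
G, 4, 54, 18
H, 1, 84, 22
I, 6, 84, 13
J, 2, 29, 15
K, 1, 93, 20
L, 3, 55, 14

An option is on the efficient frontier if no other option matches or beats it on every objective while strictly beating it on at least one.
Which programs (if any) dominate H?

A: worse on duration (5 vs 1).
B: worse on duration (5 vs 1).
C: worse on duration (3 vs 1).
D: worse on duration (4 vs 1).
E: worse on duration (2 vs 1).
F: worse on duration (2 vs 1).
G: worse on duration (4 vs 1).
I: worse on duration (6 vs 1).
J: worse on duration (2 vs 1).
K: worse on ranking (93 vs 84).
L: worse on duration (3 vs 1).
No option dominates H.

none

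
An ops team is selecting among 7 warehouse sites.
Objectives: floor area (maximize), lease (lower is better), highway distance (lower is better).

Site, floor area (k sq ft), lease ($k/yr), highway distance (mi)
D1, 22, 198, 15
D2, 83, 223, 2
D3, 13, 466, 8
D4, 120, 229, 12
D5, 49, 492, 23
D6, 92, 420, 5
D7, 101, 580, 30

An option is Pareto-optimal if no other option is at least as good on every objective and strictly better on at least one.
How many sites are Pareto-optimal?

D1: not dominated (best lease).
D2: not dominated (best highway distance).
D3: dominated by D2 (floor area 83≥13, lease 223≤466, highway distance 2≤8).
D4: not dominated (best floor area).
D5: dominated by D2 (floor area 83≥49, lease 223≤492, highway distance 2≤23).
D6: not dominated.
D7: dominated by D4 (floor area 120≥101, lease 229≤580, highway distance 12≤30).
Pareto-optimal: D1, D2, D4, D6 → 4.

4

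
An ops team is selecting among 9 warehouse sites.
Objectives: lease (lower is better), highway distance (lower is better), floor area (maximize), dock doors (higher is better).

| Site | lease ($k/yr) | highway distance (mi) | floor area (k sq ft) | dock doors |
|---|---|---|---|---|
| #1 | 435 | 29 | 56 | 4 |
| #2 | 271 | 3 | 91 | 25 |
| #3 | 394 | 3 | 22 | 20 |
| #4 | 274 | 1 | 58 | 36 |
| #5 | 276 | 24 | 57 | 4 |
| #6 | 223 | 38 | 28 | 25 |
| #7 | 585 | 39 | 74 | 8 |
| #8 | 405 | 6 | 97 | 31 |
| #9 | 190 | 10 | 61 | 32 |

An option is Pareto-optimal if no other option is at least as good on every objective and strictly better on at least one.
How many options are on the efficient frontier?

4

#1: dominated by #2 (lease 271≤435, highway distance 3≤29, floor area 91≥56, dock doors 25≥4).
#2: not dominated.
#3: dominated by #2 (lease 271≤394, highway distance 3≤3, floor area 91≥22, dock doors 25≥20).
#4: not dominated (best highway distance).
#5: dominated by #2 (lease 271≤276, highway distance 3≤24, floor area 91≥57, dock doors 25≥4).
#6: dominated by #9 (lease 190≤223, highway distance 10≤38, floor area 61≥28, dock doors 32≥25).
#7: dominated by #2 (lease 271≤585, highway distance 3≤39, floor area 91≥74, dock doors 25≥8).
#8: not dominated (best floor area).
#9: not dominated (best lease).
Pareto-optimal: #2, #4, #8, #9 → 4.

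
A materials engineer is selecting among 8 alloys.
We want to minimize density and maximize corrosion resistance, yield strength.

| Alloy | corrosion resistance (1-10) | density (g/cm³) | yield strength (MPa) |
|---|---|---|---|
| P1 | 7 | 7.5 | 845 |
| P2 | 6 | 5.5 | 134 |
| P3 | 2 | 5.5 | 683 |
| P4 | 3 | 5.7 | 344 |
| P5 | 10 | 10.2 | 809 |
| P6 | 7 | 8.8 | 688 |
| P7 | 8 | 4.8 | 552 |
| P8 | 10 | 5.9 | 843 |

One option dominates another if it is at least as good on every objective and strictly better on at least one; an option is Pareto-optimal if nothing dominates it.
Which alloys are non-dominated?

P1: not dominated (best yield strength).
P2: dominated by P7 (corrosion resistance 8≥6, density 4.8≤5.5, yield strength 552≥134).
P3: not dominated.
P4: dominated by P7 (corrosion resistance 8≥3, density 4.8≤5.7, yield strength 552≥344).
P5: dominated by P8 (corrosion resistance 10≥10, density 5.9≤10.2, yield strength 843≥809).
P6: dominated by P1 (corrosion resistance 7≥7, density 7.5≤8.8, yield strength 845≥688).
P7: not dominated (best density).
P8: not dominated.

P1, P3, P7, P8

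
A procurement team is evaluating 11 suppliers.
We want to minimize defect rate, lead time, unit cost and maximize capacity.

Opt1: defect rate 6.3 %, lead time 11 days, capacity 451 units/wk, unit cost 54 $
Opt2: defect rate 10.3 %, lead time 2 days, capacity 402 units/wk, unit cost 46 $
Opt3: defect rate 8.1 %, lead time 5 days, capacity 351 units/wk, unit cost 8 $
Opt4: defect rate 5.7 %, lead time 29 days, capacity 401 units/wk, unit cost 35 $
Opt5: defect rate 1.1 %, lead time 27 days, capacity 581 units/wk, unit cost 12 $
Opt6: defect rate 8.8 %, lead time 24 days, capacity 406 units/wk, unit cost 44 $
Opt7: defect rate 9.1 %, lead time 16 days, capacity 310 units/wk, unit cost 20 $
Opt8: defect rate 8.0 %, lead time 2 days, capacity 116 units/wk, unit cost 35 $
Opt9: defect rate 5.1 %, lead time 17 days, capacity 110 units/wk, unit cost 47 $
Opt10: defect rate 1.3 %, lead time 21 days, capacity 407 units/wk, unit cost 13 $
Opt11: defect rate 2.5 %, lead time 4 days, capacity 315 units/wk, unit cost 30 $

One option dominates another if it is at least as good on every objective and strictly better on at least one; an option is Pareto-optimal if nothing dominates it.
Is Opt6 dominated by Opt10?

Yes

Opt10 vs Opt6: defect rate 1.3≤8.8, lead time 21≤24, capacity 407≥406, unit cost 13≤44 — Opt10 is at least as good on every objective with at least one strict improvement.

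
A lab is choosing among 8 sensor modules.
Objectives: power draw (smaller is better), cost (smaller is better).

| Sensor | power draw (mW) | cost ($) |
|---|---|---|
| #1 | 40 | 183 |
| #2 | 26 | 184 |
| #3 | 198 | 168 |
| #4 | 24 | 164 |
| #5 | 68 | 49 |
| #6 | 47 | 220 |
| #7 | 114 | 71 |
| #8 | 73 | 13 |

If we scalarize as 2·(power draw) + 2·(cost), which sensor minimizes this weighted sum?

#1: 2·40 + 2·183 = 446
#2: 2·26 + 2·184 = 420
#3: 2·198 + 2·168 = 732
#4: 2·24 + 2·164 = 376
#5: 2·68 + 2·49 = 234
#6: 2·47 + 2·220 = 534
#7: 2·114 + 2·71 = 370
#8: 2·73 + 2·13 = 172
Lowest: #8 at 172.

#8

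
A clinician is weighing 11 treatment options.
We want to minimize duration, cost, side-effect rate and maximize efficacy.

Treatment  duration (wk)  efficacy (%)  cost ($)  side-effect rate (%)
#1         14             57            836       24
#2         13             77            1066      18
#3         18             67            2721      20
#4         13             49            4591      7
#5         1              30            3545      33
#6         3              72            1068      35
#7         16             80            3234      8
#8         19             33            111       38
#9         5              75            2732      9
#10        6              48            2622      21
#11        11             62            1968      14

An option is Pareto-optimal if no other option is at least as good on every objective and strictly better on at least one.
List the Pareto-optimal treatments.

#1, #2, #4, #5, #6, #7, #8, #9, #10, #11

#1: not dominated.
#2: not dominated.
#3: dominated by #2 (duration 13≤18, efficacy 77≥67, cost 1066≤2721, side-effect rate 18≤20).
#4: not dominated (best side-effect rate).
#5: not dominated (best duration).
#6: not dominated.
#7: not dominated (best efficacy).
#8: not dominated (best cost).
#9: not dominated.
#10: not dominated.
#11: not dominated.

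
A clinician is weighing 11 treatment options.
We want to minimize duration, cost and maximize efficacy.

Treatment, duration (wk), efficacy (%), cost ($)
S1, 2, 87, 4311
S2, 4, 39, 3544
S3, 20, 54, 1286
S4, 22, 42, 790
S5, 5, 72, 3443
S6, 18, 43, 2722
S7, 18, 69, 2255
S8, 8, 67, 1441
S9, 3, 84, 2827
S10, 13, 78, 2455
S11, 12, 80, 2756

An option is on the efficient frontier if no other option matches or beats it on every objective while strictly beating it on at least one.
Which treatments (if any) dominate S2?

S9

S9: duration 3≤4, efficacy 84≥39, cost 2827≤3544 — dominates S2.
Others (S1, S3, S4, S5, S6, S7, S8, S10, S11) are each worse than S2 on at least one objective.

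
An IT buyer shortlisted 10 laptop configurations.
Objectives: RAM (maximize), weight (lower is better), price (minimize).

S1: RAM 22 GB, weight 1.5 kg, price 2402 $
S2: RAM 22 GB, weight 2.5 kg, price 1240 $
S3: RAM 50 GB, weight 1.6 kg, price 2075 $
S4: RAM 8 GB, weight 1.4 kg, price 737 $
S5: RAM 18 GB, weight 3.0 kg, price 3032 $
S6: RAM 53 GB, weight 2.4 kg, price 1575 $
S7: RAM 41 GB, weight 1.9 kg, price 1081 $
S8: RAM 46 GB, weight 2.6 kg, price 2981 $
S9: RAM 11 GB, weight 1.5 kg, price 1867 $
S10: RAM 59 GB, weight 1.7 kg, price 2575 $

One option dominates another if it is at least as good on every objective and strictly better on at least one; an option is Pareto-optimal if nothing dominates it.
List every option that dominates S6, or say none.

S1: worse on RAM (22 vs 53).
S2: worse on RAM (22 vs 53).
S3: worse on RAM (50 vs 53).
S4: worse on RAM (8 vs 53).
S5: worse on RAM (18 vs 53).
S7: worse on RAM (41 vs 53).
S8: worse on RAM (46 vs 53).
S9: worse on RAM (11 vs 53).
S10: worse on price (2575 vs 1575).
No option dominates S6.

none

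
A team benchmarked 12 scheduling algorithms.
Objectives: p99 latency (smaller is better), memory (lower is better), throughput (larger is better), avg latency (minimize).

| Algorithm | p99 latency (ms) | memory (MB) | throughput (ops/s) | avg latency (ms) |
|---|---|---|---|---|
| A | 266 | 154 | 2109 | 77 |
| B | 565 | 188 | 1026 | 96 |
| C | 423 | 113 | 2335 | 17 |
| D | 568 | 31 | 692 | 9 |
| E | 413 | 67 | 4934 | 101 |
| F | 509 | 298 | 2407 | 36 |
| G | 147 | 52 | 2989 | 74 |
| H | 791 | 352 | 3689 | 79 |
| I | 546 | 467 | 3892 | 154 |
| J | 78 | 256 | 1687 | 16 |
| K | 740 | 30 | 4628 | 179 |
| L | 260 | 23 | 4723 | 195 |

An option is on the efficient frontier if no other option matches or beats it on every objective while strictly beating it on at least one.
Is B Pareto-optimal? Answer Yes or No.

No

A vs B: p99 latency 266≤565, memory 154≤188, throughput 2109≥1026, avg latency 77≤96 — A is at least as good on every objective and strictly better on at least one, so A dominates B.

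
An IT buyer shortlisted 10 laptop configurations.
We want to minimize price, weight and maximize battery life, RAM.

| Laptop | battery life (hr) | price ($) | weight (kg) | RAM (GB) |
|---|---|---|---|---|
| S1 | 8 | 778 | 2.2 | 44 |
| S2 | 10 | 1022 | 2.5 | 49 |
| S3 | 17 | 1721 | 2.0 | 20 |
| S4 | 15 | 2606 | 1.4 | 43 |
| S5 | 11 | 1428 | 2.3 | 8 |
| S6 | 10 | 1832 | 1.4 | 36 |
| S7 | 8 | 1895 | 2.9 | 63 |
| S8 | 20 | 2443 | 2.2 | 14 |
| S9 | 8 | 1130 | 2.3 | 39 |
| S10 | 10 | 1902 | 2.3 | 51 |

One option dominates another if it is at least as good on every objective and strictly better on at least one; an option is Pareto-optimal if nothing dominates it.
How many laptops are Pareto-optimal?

9

S1: not dominated (best price).
S2: not dominated.
S3: not dominated.
S4: not dominated.
S5: not dominated.
S6: not dominated.
S7: not dominated (best RAM).
S8: not dominated (best battery life).
S9: dominated by S1 (battery life 8≥8, price 778≤1130, weight 2.2≤2.3, RAM 44≥39).
S10: not dominated.
Pareto-optimal: S1, S2, S3, S4, S5, S6, S7, S8, S10 → 9.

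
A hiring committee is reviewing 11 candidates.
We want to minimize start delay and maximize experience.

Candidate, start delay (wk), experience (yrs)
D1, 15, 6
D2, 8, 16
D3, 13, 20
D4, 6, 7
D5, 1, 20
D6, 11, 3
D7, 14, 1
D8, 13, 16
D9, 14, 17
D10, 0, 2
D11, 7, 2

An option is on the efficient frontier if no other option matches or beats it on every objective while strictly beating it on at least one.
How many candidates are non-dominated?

2

D1: dominated by D2 (start delay 8≤15, experience 16≥6).
D2: dominated by D5 (start delay 1≤8, experience 20≥16).
D3: dominated by D5 (start delay 1≤13, experience 20≥20).
D4: dominated by D5 (start delay 1≤6, experience 20≥7).
D5: not dominated.
D6: dominated by D2 (start delay 8≤11, experience 16≥3).
D7: dominated by D2 (start delay 8≤14, experience 16≥1).
D8: dominated by D2 (start delay 8≤13, experience 16≥16).
D9: dominated by D3 (start delay 13≤14, experience 20≥17).
D10: not dominated (best start delay).
D11: dominated by D4 (start delay 6≤7, experience 7≥2).
Pareto-optimal: D5, D10 → 2.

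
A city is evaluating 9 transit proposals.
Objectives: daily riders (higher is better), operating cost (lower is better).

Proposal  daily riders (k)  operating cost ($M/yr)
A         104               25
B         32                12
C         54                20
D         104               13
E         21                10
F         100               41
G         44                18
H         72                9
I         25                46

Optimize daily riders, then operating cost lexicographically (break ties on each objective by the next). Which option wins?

D

First maximize daily riders: best is 104, kept {A, D}.
Then minimize operating cost: best is 13, kept {D}.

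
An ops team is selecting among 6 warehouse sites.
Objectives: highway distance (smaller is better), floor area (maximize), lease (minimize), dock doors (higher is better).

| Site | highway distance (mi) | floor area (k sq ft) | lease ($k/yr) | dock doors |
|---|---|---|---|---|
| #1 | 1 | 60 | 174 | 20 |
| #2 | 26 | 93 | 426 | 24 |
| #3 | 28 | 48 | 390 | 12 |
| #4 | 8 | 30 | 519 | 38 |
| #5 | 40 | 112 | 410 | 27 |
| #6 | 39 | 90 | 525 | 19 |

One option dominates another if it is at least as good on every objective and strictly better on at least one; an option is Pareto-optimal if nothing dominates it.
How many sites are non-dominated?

4

#1: not dominated (best highway distance).
#2: not dominated.
#3: dominated by #1 (highway distance 1≤28, floor area 60≥48, lease 174≤390, dock doors 20≥12).
#4: not dominated (best dock doors).
#5: not dominated (best floor area).
#6: dominated by #2 (highway distance 26≤39, floor area 93≥90, lease 426≤525, dock doors 24≥19).
Pareto-optimal: #1, #2, #4, #5 → 4.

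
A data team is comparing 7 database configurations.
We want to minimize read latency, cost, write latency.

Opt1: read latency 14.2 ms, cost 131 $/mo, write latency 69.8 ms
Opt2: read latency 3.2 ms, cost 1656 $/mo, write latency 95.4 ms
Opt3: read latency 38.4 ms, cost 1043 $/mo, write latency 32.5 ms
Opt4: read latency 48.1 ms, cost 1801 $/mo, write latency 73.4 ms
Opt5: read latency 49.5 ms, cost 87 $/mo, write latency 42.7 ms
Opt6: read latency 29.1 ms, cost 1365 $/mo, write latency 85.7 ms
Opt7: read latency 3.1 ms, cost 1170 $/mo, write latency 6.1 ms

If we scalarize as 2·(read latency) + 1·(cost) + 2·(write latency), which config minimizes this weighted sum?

Opt1: 2·14.2 + 1·131 + 2·69.8 = 299.0
Opt2: 2·3.2 + 1·1656 + 2·95.4 = 1853.2
Opt3: 2·38.4 + 1·1043 + 2·32.5 = 1184.8
Opt4: 2·48.1 + 1·1801 + 2·73.4 = 2044.0
Opt5: 2·49.5 + 1·87 + 2·42.7 = 271.4
Opt6: 2·29.1 + 1·1365 + 2·85.7 = 1594.6
Opt7: 2·3.1 + 1·1170 + 2·6.1 = 1188.4
Lowest: Opt5 at 271.4.

Opt5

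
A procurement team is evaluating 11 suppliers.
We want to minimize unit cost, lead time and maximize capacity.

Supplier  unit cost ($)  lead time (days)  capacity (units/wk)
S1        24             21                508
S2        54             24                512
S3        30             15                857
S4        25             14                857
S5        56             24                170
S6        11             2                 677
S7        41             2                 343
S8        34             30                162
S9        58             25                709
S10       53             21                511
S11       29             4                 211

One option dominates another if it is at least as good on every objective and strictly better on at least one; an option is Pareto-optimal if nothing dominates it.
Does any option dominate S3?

Yes

S4 vs S3: unit cost 25≤30, lead time 14≤15, capacity 857≥857 — S4 is at least as good on every objective and strictly better on at least one, so S4 dominates S3.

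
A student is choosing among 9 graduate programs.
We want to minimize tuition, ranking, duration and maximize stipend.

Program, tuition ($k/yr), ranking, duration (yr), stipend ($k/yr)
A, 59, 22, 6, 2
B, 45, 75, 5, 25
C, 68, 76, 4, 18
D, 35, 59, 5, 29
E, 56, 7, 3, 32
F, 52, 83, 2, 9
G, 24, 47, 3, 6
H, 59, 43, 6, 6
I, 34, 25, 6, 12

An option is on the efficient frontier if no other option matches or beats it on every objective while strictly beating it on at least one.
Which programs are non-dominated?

A: dominated by E (tuition 56≤59, ranking 7≤22, duration 3≤6, stipend 32≥2).
B: dominated by D (tuition 35≤45, ranking 59≤75, duration 5≤5, stipend 29≥25).
C: dominated by E (tuition 56≤68, ranking 7≤76, duration 3≤4, stipend 32≥18).
D: not dominated.
E: not dominated (best ranking).
F: not dominated (best duration).
G: not dominated (best tuition).
H: dominated by E (tuition 56≤59, ranking 7≤43, duration 3≤6, stipend 32≥6).
I: not dominated.

D, E, F, G, I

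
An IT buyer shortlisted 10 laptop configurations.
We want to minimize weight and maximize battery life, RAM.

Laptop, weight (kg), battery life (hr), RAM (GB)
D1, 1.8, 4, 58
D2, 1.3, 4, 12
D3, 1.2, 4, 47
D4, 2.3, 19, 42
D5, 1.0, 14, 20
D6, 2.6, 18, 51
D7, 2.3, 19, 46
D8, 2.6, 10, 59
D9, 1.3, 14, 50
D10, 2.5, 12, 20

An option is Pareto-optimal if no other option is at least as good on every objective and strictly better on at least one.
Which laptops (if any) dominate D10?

D4: weight 2.3≤2.5, battery life 19≥12, RAM 42≥20 — dominates D10.
D5: weight 1.0≤2.5, battery life 14≥12, RAM 20≥20 — dominates D10.
D7: weight 2.3≤2.5, battery life 19≥12, RAM 46≥20 — dominates D10.
D9: weight 1.3≤2.5, battery life 14≥12, RAM 50≥20 — dominates D10.
Others (D1, D2, D3, D6, D8) are each worse than D10 on at least one objective.

D4, D5, D7, D9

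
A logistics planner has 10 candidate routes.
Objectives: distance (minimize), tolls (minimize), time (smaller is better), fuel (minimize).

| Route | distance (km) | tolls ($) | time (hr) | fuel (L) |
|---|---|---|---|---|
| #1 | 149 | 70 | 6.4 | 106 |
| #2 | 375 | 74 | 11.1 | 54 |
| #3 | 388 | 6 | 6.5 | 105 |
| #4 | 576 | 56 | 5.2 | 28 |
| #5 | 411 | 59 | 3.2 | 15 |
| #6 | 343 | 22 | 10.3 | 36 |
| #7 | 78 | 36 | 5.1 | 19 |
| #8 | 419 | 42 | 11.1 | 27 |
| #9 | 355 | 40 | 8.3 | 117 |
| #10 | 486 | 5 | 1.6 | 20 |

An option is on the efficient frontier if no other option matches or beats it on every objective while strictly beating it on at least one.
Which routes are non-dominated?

#3, #5, #6, #7, #10

#1: dominated by #7 (distance 78≤149, tolls 36≤70, time 5.1≤6.4, fuel 19≤106).
#2: dominated by #6 (distance 343≤375, tolls 22≤74, time 10.3≤11.1, fuel 36≤54).
#3: not dominated.
#4: dominated by #7 (distance 78≤576, tolls 36≤56, time 5.1≤5.2, fuel 19≤28).
#5: not dominated (best fuel).
#6: not dominated.
#7: not dominated (best distance).
#8: dominated by #7 (distance 78≤419, tolls 36≤42, time 5.1≤11.1, fuel 19≤27).
#9: dominated by #7 (distance 78≤355, tolls 36≤40, time 5.1≤8.3, fuel 19≤117).
#10: not dominated (best tolls).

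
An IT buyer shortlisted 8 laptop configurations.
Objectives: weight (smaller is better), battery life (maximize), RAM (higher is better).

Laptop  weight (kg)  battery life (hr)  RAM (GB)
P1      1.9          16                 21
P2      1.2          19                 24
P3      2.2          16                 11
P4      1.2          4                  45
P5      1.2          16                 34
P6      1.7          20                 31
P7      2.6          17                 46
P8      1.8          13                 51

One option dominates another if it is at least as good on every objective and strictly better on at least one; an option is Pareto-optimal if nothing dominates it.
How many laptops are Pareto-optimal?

6

P1: dominated by P2 (weight 1.2≤1.9, battery life 19≥16, RAM 24≥21).
P2: not dominated.
P3: dominated by P1 (weight 1.9≤2.2, battery life 16≥16, RAM 21≥11).
P4: not dominated.
P5: not dominated.
P6: not dominated (best battery life).
P7: not dominated.
P8: not dominated (best RAM).
Pareto-optimal: P2, P4, P5, P6, P7, P8 → 6.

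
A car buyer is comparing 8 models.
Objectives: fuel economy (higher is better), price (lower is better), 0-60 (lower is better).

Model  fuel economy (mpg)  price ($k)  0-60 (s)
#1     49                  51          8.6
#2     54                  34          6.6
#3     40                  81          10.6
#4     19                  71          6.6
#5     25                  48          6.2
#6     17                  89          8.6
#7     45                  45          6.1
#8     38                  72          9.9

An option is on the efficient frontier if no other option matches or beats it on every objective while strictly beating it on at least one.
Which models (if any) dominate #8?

#1, #2, #7

#1: fuel economy 49≥38, price 51≤72, 0-60 8.6≤9.9 — dominates #8.
#2: fuel economy 54≥38, price 34≤72, 0-60 6.6≤9.9 — dominates #8.
#7: fuel economy 45≥38, price 45≤72, 0-60 6.1≤9.9 — dominates #8.
Others (#3, #4, #5, #6) are each worse than #8 on at least one objective.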